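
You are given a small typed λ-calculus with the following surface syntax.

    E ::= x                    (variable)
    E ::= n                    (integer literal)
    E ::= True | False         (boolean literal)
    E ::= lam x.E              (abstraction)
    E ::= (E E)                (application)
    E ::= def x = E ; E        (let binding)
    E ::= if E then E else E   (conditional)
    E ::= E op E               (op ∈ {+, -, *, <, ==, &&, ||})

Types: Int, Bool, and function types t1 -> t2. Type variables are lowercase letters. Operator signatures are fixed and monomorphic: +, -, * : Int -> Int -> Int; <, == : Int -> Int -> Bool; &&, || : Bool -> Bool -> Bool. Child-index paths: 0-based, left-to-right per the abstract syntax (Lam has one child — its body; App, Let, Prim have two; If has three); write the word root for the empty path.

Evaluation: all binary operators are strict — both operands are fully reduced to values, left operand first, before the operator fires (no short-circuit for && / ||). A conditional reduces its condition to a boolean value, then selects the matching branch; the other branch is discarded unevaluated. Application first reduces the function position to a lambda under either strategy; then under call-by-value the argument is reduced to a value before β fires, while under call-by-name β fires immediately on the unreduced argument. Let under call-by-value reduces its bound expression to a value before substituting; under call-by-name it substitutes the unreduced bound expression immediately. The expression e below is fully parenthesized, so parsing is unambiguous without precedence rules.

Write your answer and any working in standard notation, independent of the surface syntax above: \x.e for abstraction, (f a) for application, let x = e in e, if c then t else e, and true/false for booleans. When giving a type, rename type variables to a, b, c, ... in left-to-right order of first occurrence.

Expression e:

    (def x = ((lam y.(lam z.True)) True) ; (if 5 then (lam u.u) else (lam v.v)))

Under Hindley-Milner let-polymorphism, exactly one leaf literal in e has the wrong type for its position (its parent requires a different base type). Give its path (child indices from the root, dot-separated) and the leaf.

Answer: 1.0 : 5

Working:
\z._ : b -> Bool
\y._ : a -> b -> Bool
  unify a -> b -> Bool ~ Bool -> c
  unify a ~ Bool
  unify b -> Bool ~ c
_ _ : b -> Bool
let x : forall. b -> Bool
  unify Int ~ Bool
  FAIL: mismatch Int ~ Bool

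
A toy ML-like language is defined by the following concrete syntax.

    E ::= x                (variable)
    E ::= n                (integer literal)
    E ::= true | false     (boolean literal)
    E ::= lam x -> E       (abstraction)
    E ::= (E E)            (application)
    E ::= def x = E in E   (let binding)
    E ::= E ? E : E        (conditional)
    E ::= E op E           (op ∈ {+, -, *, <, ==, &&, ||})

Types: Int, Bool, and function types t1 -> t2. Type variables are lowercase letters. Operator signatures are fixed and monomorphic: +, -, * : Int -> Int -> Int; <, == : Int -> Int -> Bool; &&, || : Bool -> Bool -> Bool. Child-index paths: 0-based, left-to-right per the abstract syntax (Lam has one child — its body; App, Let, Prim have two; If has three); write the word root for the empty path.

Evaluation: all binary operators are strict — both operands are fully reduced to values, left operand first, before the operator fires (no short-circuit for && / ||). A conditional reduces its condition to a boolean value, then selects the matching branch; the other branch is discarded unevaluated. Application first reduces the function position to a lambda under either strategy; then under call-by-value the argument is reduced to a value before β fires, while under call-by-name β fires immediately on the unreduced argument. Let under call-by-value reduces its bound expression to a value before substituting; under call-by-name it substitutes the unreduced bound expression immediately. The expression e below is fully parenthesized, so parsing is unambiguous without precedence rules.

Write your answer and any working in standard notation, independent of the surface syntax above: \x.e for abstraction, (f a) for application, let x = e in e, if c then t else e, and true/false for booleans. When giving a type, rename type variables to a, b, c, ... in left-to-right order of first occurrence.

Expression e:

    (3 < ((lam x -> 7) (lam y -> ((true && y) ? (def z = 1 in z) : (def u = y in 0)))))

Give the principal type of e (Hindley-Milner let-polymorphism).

Derivation:
  unify Int ~ Int
\x._ : a -> Int
  unify Bool ~ Bool
y : b
  unify b ~ Bool
  unify Bool ~ Bool
let z : Int
z : Int
y : Bool
let u : Bool
  unify Int ~ Int
\y._ : Bool -> Int
  unify a -> Int ~ (Bool -> Int) -> c
  unify a ~ Bool -> Int
  unify Int ~ c
_ _ : Int
  unify Int ~ Int

Answer: Bool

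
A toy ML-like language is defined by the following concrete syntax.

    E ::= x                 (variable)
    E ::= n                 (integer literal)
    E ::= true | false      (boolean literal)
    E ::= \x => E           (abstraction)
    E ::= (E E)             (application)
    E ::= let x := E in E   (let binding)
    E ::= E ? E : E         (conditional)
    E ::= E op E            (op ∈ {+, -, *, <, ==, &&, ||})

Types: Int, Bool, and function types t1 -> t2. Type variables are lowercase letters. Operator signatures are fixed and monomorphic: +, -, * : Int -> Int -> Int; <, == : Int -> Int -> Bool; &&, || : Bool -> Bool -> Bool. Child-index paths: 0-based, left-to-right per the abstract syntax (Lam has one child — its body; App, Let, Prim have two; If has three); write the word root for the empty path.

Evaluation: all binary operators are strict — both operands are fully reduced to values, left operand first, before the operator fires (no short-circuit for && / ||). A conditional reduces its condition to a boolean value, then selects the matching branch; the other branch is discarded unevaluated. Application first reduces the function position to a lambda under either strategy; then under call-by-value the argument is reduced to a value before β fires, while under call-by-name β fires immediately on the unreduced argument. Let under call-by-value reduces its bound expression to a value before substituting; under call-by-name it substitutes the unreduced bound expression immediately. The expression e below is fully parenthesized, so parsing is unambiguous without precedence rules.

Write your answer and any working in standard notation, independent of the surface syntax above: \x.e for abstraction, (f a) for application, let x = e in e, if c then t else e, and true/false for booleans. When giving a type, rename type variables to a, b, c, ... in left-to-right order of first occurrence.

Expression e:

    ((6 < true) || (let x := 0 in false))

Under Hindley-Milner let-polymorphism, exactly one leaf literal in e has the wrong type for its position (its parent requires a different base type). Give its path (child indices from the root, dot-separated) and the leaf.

Answer: 0.1 : true

Derivation:
  unify Int ~ Int
  unify Bool ~ Int
  FAIL: mismatch Bool ~ Int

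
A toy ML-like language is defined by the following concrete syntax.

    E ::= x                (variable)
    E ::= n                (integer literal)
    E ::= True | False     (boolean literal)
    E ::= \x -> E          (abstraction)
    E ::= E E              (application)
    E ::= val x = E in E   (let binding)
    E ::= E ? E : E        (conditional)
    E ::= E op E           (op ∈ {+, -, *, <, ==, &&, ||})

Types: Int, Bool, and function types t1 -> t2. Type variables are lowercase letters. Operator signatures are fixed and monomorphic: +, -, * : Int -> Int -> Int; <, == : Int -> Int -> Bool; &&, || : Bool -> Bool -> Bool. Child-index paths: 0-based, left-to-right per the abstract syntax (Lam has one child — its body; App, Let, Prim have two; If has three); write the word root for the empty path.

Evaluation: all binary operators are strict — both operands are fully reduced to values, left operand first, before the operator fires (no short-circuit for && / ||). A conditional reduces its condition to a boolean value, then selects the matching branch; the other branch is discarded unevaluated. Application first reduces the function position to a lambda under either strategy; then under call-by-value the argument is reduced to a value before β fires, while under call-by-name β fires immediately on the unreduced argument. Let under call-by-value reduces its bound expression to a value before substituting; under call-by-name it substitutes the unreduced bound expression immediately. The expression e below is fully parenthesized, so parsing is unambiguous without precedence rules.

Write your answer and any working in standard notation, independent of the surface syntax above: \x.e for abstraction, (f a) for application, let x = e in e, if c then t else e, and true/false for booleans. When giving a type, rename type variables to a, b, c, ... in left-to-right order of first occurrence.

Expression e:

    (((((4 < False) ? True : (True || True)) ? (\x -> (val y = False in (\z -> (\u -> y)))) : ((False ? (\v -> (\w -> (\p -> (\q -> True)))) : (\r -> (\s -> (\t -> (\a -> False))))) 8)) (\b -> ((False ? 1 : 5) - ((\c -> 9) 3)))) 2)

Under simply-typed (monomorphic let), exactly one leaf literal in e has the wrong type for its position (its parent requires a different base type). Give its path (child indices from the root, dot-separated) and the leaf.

Derivation:
  unify Int ~ Int
  unify Bool ~ Int
  FAIL: mismatch Bool ~ Int

Answer: 0.0.0.0.1 : false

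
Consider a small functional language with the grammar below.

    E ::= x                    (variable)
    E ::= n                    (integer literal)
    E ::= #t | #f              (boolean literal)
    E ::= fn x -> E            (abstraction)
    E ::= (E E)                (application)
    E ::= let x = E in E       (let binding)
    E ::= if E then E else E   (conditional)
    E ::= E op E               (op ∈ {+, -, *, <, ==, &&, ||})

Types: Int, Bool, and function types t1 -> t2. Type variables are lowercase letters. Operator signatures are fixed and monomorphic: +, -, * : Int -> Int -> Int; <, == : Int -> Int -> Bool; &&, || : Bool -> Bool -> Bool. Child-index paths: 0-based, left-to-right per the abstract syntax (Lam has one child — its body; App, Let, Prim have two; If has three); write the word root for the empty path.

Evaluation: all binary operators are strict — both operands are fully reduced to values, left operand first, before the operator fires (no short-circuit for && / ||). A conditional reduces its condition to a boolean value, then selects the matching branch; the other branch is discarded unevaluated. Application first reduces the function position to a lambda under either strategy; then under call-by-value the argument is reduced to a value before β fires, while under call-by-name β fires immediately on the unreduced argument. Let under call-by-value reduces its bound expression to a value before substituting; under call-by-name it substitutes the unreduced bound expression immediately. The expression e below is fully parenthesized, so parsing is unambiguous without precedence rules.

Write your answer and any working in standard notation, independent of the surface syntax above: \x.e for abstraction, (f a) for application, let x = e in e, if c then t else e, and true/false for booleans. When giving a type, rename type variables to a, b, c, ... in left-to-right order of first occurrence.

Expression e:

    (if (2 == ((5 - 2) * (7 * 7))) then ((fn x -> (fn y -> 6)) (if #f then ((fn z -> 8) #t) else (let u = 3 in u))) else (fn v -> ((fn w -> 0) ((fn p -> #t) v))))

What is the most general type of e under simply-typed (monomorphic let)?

Answer: a -> Int

Trace:
  unify Int ~ Int
  unify Int ~ Int
  unify Int ~ Int
  unify Int ~ Int
  unify Int ~ Int
  unify Int ~ Int
  unify Int ~ Int
  unify Int ~ Int
  unify Bool ~ Bool
\y._ : b -> Int
\x._ : a -> b -> Int
  unify Bool ~ Bool
\z._ : c -> Int
  unify c -> Int ~ Bool -> d
  unify c ~ Bool
  unify Int ~ d
_ _ : Int
let u : Int
u : Int
  unify Int ~ Int
  unify a -> b -> Int ~ Int -> e
  unify a ~ Int
  unify b -> Int ~ e
_ _ : b -> Int
\w._ : g -> Int
\p._ : h -> Bool
v : f
  unify h -> Bool ~ f -> i
  unify h ~ f
  unify Bool ~ i
_ _ : Bool
  unify g -> Int ~ Bool -> j
  unify g ~ Bool
  unify Int ~ j
_ _ : Int
\v._ : f -> Int
  unify b -> Int ~ f -> Int
  unify b ~ f
  unify Int ~ Int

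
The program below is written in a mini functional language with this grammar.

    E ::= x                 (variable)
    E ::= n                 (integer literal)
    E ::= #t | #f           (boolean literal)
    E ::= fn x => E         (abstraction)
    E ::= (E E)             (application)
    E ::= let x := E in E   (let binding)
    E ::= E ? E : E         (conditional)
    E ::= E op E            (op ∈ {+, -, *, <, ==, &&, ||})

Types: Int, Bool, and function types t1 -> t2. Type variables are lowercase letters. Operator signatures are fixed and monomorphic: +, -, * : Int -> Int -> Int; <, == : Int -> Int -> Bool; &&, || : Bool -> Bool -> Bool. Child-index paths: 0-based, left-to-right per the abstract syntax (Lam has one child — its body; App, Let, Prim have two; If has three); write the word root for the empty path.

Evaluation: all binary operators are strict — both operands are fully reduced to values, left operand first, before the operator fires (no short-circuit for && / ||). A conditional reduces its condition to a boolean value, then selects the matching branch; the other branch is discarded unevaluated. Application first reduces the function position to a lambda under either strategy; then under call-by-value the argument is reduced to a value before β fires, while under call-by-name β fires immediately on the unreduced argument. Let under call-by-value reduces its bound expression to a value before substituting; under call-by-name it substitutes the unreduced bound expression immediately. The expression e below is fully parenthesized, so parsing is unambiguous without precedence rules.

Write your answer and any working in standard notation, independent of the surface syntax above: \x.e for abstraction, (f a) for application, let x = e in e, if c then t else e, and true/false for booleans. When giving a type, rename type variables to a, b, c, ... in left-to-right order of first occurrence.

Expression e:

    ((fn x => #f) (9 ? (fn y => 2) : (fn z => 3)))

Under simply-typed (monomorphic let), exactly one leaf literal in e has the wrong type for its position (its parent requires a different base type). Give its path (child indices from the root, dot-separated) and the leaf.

Derivation:
\x._ : a -> Bool
  unify Int ~ Bool
  FAIL: mismatch Int ~ Bool

Answer: 1.0 : 9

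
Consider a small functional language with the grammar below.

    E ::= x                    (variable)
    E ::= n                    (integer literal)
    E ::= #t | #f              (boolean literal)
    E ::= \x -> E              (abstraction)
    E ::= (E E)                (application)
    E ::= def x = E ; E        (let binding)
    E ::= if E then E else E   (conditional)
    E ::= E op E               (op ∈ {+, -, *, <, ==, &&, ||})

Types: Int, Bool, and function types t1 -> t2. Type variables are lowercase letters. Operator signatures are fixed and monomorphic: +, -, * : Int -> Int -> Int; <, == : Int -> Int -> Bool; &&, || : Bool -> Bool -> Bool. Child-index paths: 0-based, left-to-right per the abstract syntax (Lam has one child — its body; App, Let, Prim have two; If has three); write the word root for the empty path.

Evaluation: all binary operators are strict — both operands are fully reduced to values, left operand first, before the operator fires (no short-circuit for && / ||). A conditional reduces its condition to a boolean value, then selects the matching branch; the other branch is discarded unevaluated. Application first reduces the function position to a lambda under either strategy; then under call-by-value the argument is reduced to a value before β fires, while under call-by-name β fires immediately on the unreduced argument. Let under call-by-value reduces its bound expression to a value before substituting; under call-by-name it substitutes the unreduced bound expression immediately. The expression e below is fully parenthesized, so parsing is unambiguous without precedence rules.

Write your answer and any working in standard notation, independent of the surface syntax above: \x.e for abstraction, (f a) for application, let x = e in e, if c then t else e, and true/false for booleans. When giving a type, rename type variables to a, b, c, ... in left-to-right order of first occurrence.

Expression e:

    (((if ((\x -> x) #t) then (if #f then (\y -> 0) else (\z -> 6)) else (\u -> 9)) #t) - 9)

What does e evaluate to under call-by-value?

Answer: -3

Trace:
step 0: (((if ((\x.x) true) then (if false then (\y.0) else (\z.6)) else (\u.9)) true) - 9)
step 1: [beta@0.0.0] (((if true then (if false then (\y.0) else (\z.6)) else (\u.9)) true) - 9)
step 2: [if@0.0] (((if false then (\y.0) else (\z.6)) true) - 9)
step 3: [if@0.0] (((\z.6) true) - 9)
step 4: [beta@0] (6 - 9)
step 5: [delta@root] -3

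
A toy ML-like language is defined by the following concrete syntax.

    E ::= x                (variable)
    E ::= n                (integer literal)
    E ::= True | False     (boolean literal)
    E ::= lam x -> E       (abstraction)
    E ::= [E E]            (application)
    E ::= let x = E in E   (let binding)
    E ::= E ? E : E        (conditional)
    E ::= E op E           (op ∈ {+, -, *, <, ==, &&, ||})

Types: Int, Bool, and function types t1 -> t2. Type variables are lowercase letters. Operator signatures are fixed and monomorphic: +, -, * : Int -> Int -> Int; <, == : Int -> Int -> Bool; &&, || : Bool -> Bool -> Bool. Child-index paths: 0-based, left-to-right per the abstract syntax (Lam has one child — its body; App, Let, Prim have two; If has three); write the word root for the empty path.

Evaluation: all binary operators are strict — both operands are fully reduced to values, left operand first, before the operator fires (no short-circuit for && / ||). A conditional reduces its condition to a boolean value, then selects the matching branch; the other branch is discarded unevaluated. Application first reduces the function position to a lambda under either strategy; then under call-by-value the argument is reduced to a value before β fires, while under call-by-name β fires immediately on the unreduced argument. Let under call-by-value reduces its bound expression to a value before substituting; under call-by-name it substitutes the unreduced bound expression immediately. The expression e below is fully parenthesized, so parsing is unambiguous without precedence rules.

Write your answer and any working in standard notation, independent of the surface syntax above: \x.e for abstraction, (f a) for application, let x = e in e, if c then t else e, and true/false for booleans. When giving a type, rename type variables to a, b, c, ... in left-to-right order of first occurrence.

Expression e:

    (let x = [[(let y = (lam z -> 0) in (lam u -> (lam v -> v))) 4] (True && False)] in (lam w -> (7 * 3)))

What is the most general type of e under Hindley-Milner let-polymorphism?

Derivation:
\z._ : a -> Int
let y : forall. a -> Int
v : c
\v._ : c -> c
\u._ : b -> c -> c
  unify b -> c -> c ~ Int -> d
  unify b ~ Int
  unify c -> c ~ d
_ _ : c -> c
  unify Bool ~ Bool
  unify Bool ~ Bool
  unify c -> c ~ Bool -> e
  unify c ~ Bool
  unify Bool ~ e
_ _ : Bool
let x : Bool
  unify Int ~ Int
  unify Int ~ Int
\w._ : f -> Int

Answer: a -> Int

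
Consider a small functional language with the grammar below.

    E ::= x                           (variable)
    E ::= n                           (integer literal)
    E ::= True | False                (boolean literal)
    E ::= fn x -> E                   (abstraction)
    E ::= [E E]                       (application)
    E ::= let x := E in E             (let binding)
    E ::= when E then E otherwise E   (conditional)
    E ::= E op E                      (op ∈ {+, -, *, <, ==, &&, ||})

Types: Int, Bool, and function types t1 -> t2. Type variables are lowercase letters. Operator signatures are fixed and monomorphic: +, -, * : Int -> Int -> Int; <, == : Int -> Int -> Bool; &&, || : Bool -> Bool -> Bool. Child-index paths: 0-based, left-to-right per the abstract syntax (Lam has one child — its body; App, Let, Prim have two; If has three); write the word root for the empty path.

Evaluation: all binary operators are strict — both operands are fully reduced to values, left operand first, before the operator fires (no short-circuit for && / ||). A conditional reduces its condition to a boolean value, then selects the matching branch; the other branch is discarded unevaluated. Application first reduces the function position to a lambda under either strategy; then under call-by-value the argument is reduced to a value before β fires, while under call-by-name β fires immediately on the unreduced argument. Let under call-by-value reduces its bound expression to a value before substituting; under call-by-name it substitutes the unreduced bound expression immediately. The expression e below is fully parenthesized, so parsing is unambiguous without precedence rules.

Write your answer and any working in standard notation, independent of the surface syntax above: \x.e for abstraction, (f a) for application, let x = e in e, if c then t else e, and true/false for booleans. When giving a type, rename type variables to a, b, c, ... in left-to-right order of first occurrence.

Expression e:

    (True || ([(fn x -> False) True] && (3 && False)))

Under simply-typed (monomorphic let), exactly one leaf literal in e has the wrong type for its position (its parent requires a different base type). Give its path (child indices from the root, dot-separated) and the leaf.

Answer: 1.1.0 : 3

Derivation:
  unify Bool ~ Bool
\x._ : a -> Bool
  unify a -> Bool ~ Bool -> b
  unify a ~ Bool
  unify Bool ~ b
_ _ : Bool
  unify Bool ~ Bool
  unify Int ~ Bool
  FAIL: mismatch Int ~ Bool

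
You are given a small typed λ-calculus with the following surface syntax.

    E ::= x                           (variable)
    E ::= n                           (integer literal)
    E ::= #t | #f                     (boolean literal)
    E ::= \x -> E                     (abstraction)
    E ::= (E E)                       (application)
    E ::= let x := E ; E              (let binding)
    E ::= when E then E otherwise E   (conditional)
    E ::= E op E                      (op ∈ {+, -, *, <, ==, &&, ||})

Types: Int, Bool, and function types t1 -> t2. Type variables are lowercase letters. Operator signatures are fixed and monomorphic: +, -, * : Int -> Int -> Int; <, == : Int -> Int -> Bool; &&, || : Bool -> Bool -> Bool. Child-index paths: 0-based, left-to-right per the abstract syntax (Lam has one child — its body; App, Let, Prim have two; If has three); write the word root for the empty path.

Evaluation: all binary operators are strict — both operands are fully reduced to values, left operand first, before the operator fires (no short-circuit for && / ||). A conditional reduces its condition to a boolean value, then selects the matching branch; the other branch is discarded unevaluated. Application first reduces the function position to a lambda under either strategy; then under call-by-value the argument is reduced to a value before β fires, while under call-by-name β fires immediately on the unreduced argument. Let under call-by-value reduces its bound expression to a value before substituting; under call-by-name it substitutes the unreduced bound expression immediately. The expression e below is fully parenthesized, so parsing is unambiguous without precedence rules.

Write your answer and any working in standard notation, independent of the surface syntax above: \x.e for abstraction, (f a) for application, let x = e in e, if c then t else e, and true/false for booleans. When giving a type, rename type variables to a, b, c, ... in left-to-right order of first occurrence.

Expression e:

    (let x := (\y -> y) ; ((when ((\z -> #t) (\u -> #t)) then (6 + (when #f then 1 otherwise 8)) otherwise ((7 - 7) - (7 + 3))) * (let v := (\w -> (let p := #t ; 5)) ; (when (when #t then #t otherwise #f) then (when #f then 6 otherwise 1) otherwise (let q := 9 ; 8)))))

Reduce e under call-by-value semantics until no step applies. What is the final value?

Working:
step 0: (let x = (\y.y) in ((if ((\z.true) (\u.true)) then (6 + (if false then 1 else 8)) else ((7 - 7) - (7 + 3))) * (let v = (\w.(let p = true in 5)) in (if (if true then true else false) then (if false then 6 else 1) else (let q = 9 in 8)))))
step 1: [let@root] ((if ((\z.true) (\u.true)) then (6 + (if false then 1 else 8)) else ((7 - 7) - (7 + 3))) * (let v = (\w.(let p = true in 5)) in (if (if true then true else false) then (if false then 6 else 1) else (let q = 9 in 8))))
step 2: [beta@0.0] ((if true then (6 + (if false then 1 else 8)) else ((7 - 7) - (7 + 3))) * (let v = (\w.(let p = true in 5)) in (if (if true then true else false) then (if false then 6 else 1) else (let q = 9 in 8))))
step 3: [if@0] ((6 + (if false then 1 else 8)) * (let v = (\w.(let p = true in 5)) in (if (if true then true else false) then (if false then 6 else 1) else (let q = 9 in 8))))
step 4: [if@0.1] ((6 + 8) * (let v = (\w.(let p = true in 5)) in (if (if true then true else false) then (if false then 6 else 1) else (let q = 9 in 8))))
step 5: [delta@0] (14 * (let v = (\w.(let p = true in 5)) in (if (if true then true else false) then (if false then 6 else 1) else (let q = 9 in 8))))
step 6: [let@1] (14 * (if (if true then true else false) then (if false then 6 else 1) else (let q = 9 in 8)))
step 7: [if@1.0] (14 * (if true then (if false then 6 else 1) else (let q = 9 in 8)))
step 8: [if@1] (14 * (if false then 6 else 1))
step 9: [if@1] (14 * 1)
step 10: [delta@root] 14

Answer: 14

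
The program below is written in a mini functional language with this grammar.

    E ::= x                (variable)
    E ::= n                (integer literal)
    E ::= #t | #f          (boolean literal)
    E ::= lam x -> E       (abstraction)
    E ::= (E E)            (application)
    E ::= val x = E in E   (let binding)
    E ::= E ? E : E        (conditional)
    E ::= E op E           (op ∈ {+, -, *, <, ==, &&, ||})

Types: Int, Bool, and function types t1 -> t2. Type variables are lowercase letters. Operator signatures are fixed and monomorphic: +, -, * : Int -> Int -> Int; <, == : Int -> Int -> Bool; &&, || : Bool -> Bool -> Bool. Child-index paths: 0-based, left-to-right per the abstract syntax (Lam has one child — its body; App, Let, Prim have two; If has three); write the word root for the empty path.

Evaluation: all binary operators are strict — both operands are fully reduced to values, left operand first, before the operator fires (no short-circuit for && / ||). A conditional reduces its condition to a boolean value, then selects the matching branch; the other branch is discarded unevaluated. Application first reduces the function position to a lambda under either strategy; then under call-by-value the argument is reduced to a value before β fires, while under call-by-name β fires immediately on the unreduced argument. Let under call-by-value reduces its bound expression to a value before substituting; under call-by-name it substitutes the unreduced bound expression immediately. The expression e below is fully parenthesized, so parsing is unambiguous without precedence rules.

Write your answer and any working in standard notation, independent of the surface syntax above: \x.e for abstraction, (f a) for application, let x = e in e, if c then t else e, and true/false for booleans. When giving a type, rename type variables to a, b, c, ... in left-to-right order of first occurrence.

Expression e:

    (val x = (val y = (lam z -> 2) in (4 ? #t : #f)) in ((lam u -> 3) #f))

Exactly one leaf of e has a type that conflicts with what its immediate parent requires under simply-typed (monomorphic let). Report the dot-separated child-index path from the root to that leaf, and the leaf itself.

Derivation:
\z._ : a -> Int
let y : a -> Int
  unify Int ~ Bool
  FAIL: mismatch Int ~ Bool

Answer: 0.1.0 : 4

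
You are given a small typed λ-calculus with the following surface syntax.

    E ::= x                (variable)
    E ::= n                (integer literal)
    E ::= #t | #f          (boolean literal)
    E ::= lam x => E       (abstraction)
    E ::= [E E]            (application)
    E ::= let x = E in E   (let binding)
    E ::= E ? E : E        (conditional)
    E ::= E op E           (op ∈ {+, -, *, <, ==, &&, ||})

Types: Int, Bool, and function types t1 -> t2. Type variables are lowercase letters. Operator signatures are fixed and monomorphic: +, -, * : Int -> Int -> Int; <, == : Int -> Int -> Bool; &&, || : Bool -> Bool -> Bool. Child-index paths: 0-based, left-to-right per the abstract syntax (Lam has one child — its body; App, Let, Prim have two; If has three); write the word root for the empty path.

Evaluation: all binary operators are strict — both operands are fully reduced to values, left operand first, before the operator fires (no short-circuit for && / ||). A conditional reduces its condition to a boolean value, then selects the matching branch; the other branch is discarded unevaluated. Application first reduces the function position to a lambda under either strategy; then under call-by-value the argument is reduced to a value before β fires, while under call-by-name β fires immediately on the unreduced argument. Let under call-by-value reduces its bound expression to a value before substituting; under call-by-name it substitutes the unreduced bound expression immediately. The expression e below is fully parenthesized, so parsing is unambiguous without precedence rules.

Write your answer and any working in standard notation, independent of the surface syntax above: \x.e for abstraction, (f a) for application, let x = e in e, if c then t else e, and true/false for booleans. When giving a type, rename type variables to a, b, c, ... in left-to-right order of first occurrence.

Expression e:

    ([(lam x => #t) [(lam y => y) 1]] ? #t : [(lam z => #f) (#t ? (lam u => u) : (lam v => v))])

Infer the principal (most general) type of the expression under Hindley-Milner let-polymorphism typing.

Trace:
\x._ : a -> Bool
y : b
\y._ : b -> b
  unify b -> b ~ Int -> c
  unify b ~ Int
  unify Int ~ c
_ _ : Int
  unify a -> Bool ~ Int -> d
  unify a ~ Int
  unify Bool ~ d
_ _ : Bool
  unify Bool ~ Bool
\z._ : e -> Bool
  unify Bool ~ Bool
u : f
\u._ : f -> f
v : g
\v._ : g -> g
  unify f -> f ~ g -> g
  unify f ~ g
  unify g ~ g
  unify e -> Bool ~ (g -> g) -> h
  unify e ~ g -> g
  unify Bool ~ h
_ _ : Bool
  unify Bool ~ Bool

Answer: Bool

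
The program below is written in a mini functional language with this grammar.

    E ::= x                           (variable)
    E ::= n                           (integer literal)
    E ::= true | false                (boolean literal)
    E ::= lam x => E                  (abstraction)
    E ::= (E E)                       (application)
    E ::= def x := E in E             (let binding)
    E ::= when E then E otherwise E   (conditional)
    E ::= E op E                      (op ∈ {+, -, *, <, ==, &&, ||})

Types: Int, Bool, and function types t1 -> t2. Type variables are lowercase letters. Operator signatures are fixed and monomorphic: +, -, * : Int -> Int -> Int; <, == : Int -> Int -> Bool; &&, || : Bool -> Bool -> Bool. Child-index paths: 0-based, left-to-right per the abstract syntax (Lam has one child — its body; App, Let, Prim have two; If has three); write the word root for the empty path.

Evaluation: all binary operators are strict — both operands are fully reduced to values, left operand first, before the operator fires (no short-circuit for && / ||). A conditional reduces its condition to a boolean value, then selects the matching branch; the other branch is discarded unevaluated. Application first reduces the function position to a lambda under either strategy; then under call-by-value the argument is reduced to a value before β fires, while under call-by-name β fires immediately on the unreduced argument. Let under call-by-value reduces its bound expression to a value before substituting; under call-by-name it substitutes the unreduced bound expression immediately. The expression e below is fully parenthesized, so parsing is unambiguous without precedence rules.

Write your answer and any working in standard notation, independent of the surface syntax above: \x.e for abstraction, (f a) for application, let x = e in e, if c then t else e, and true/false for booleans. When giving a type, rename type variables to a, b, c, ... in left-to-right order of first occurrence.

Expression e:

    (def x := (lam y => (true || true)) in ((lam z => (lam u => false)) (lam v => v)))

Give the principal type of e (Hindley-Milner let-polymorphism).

Working:
  unify Bool ~ Bool
  unify Bool ~ Bool
\y._ : a -> Bool
let x : forall. a -> Bool
\u._ : c -> Bool
\z._ : b -> c -> Bool
v : d
\v._ : d -> d
  unify b -> c -> Bool ~ (d -> d) -> e
  unify b ~ d -> d
  unify c -> Bool ~ e
_ _ : c -> Bool

Answer: a -> Bool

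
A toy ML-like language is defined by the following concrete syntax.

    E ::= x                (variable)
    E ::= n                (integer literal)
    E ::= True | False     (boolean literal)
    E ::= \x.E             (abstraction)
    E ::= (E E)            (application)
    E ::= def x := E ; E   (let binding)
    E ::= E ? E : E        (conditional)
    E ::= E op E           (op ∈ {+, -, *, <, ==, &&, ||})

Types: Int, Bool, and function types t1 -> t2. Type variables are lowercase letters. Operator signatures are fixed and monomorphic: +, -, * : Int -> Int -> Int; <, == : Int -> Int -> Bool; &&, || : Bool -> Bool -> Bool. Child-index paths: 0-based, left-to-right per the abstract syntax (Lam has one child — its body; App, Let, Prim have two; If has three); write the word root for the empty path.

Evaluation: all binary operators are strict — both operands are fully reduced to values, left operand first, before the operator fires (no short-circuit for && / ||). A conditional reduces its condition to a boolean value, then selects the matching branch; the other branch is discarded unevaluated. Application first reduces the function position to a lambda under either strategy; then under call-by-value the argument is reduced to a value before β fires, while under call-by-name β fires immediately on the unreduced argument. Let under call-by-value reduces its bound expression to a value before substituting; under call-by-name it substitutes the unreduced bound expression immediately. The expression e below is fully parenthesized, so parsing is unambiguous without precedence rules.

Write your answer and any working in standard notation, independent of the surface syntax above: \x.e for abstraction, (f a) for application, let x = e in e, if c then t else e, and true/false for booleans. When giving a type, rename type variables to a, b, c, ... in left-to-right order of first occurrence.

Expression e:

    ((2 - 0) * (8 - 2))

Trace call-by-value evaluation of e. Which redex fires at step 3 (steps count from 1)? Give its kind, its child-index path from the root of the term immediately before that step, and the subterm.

Trace:
step 0: ((2 - 0) * (8 - 2))
step 1: [delta@0] (2 * (8 - 2))
step 2: [delta@1] (2 * 6)
step 3: [delta@root] 12

Answer: delta at root : (2 * 6)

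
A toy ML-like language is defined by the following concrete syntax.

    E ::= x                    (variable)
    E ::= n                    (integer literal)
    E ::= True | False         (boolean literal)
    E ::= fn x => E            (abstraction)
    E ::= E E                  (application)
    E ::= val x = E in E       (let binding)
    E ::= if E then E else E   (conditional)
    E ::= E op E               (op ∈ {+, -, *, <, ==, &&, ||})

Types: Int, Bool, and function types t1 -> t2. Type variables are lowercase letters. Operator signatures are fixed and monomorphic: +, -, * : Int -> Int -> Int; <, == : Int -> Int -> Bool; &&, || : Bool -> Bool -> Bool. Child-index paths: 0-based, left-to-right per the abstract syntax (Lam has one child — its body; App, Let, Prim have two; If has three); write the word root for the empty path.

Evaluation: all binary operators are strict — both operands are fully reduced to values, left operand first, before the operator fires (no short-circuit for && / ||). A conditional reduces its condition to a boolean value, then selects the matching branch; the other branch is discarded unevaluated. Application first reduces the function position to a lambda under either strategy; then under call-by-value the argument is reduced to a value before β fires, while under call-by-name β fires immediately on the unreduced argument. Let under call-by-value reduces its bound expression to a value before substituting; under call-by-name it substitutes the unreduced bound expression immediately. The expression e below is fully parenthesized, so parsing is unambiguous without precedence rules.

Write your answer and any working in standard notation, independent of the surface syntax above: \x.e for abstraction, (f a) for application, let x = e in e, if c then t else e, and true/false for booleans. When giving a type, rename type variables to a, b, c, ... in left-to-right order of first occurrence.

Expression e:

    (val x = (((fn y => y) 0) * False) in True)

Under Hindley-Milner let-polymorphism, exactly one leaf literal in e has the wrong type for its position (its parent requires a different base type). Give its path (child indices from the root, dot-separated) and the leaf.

Trace:
y : a
\y._ : a -> a
  unify a -> a ~ Int -> b
  unify a ~ Int
  unify Int ~ b
_ _ : Int
  unify Int ~ Int
  unify Bool ~ Int
  FAIL: mismatch Bool ~ Int

Answer: 0.1 : false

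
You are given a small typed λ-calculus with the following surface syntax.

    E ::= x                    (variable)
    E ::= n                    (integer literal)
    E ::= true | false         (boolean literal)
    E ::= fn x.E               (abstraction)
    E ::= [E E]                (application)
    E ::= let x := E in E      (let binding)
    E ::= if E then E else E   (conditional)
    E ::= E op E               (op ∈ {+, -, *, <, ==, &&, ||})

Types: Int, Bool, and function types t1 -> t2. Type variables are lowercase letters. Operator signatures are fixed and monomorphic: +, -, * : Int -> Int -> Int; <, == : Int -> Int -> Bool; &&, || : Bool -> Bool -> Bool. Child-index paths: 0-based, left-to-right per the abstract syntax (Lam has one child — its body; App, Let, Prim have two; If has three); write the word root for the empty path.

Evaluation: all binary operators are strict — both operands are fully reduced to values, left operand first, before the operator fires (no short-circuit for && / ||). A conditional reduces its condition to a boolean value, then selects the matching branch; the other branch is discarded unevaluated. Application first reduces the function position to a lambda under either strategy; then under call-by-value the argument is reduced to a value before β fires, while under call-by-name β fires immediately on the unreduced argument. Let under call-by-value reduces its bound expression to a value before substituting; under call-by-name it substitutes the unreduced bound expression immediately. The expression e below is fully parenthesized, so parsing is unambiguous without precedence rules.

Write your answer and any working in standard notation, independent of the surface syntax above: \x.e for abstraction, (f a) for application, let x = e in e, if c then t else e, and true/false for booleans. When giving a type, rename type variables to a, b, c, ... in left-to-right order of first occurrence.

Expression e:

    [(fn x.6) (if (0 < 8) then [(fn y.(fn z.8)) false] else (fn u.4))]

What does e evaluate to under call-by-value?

Derivation:
step 0: ((\x.6) (if (0 < 8) then ((\y.(\z.8)) false) else (\u.4)))
step 1: [delta@1.0] ((\x.6) (if true then ((\y.(\z.8)) false) else (\u.4)))
step 2: [if@1] ((\x.6) ((\y.(\z.8)) false))
step 3: [beta@1] ((\x.6) (\z.8))
step 4: [beta@root] 6

Answer: 6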